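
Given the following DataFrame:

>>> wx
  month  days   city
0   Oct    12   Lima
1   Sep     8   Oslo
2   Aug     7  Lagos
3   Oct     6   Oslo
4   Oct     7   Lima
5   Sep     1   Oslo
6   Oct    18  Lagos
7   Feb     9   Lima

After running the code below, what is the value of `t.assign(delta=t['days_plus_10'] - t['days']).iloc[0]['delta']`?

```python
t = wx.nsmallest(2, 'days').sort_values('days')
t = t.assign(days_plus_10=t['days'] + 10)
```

10

take 2 rows with smallest days:
  month  days  city
5   Sep     1  Oslo
3   Oct     6  Oslo
sort by days:
  month  days  city
5   Sep     1  Oslo
3   Oct     6  Oslo
add column days_plus_10 = t['days'] + 10:
  month  days  city  days_plus_10
5   Sep     1  Oslo            11
3   Oct     6  Oslo            16
add column delta = t['days_plus_10'] - t['days']:
  month  days  city  days_plus_10  delta
5   Sep     1  Oslo            11     10
3   Oct     6  Oslo            16     10
Then the value at position 0, column 'delta': 10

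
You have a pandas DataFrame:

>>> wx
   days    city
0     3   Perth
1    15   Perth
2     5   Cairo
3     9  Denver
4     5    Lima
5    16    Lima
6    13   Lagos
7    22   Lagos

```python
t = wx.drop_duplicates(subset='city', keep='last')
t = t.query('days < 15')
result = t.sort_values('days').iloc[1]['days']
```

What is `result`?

9

drop duplicate city (keep=last):
   days    city
1    15   Perth
2     5   Cairo
3     9  Denver
5    16    Lima
7    22   Lagos
filter rows where days < 15:
   days    city
2     5   Cairo
3     9  Denver
sort by days:
   days    city
2     5   Cairo
3     9  Denver
Then the value at position 1, column 'days': 9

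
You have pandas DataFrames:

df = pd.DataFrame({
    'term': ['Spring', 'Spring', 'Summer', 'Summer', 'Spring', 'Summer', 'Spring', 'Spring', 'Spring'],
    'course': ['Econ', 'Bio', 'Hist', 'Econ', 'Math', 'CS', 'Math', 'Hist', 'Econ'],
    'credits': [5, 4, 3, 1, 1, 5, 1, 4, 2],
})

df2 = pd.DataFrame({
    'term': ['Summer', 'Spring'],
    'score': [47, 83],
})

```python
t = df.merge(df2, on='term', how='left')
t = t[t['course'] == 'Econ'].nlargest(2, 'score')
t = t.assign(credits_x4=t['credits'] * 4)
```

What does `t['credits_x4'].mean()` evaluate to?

14.0

merge on 'term' (how='left') → 9 rows:
     term course  credits  score
0  Spring   Econ        5     83
1  Spring    Bio        4     83
2  Summer   Hist        3     47
3  Summer   Econ        1     47
4  Spring   Math        1     83
5  Summer     CS        5     47
6  Spring   Math        1     83
7  Spring   Hist        4     83
8  Spring   Econ        2     83
filter rows where course == 'Econ':
     term course  credits  score
0  Spring   Econ        5     83
3  Summer   Econ        1     47
8  Spring   Econ        2     83
take 2 rows with largest score:
     term course  credits  score
0  Spring   Econ        5     83
8  Spring   Econ        2     83
add column credits_x4 = t['credits'] * 4:
     term course  credits  score  credits_x4
0  Spring   Econ        5     83          20
8  Spring   Econ        2     83           8
Taking the mean of column 'credits_x4' gives 14.0.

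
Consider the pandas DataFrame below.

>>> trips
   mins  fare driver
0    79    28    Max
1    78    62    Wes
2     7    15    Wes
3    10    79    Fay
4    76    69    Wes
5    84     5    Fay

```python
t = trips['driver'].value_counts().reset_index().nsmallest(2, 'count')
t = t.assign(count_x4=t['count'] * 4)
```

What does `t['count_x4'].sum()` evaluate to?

12

value_counts of driver:
driver
Wes    3
Fay    2
Max    1
Name: count, dtype: int64
reset_index():
  driver  count
0    Wes      3
1    Fay      2
2    Max      1
take 2 rows with smallest count:
  driver  count
2    Max      1
1    Fay      2
add column count_x4 = t['count'] * 4:
  driver  count  count_x4
2    Max      1         4
1    Fay      2         8
sum of column 'count_x4' → 12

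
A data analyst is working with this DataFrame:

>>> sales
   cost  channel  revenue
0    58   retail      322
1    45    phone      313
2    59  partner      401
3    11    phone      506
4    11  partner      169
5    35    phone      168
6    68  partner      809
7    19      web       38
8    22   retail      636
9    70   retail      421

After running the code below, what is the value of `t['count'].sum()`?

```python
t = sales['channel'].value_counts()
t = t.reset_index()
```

10

value_counts of channel:
channel
retail     3
phone      3
partner    3
web        1
Name: count, dtype: int64
reset_index():
   channel  count
0   retail      3
1    phone      3
2  partner      3
3      web      1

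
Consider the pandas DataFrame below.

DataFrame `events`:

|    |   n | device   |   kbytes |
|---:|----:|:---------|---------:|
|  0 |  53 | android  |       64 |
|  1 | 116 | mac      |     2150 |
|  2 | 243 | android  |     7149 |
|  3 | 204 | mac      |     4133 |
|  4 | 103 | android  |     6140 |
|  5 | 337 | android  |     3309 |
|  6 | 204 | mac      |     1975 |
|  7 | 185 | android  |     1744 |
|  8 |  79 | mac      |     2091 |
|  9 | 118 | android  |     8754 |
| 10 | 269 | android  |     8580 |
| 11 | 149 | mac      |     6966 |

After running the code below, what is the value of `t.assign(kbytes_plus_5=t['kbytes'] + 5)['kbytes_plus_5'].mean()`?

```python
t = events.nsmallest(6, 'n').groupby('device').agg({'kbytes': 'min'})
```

take 6 rows with smallest n:
      n   device  kbytes
0    53  android      64
8    79      mac    2091
4   103  android    6140
1   116      mac    2150
9   118  android    8754
11  149      mac    6966
group by device, min of kbytes:
         kbytes
device         
android      64
mac        2091
add column kbytes_plus_5 = t['kbytes'] + 5:
         kbytes  kbytes_plus_5
device                        
android      64             69
mac        2091           2096
So mean() = 1082.5.

1082.5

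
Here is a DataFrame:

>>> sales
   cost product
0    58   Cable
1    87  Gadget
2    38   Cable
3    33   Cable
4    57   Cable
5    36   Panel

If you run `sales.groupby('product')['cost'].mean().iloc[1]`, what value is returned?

group by product, mean of cost:
product
Cable     46.5
Gadget    87.0
Panel     36.0
Name: cost, dtype: float64
Taking the value at position 1 gives 87.0.

87.0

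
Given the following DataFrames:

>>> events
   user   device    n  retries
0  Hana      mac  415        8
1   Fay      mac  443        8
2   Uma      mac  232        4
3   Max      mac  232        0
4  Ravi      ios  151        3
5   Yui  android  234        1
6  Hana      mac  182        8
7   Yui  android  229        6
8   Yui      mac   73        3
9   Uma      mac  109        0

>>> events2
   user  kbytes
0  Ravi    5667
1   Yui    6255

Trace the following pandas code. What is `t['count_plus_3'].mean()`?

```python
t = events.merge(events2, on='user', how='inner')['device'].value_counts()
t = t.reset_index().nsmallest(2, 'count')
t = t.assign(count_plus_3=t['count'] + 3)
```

4.0

merge on 'user' (how='inner') → 4 rows:
   user   device    n  retries  kbytes
0  Ravi      ios  151        3    5667
1   Yui  android  234        1    6255
2   Yui  android  229        6    6255
3   Yui      mac   73        3    6255
value_counts of device:
device
android    2
ios        1
mac        1
Name: count, dtype: int64
reset_index():
    device  count
0  android      2
1      ios      1
2      mac      1
take 2 rows with smallest count:
  device  count
1    ios      1
2    mac      1
add column count_plus_3 = t['count'] + 3:
  device  count  count_plus_3
1    ios      1             4
2    mac      1             4
mean of column 'count_plus_3' → 4.0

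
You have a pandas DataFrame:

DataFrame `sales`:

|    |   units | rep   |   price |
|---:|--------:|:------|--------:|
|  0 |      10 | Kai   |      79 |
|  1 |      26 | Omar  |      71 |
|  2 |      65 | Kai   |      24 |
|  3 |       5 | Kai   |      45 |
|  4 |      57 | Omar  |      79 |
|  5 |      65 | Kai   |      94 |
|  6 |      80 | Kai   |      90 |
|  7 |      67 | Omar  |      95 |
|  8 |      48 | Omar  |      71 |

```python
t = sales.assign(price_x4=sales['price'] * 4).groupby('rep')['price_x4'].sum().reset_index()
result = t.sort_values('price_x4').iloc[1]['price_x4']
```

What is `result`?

1328

add column price_x4 = sales['price'] * 4:
   units   rep  price  price_x4
0     10   Kai     79       316
1     26  Omar     71       284
2     65   Kai     24        96
3      5   Kai     45       180
4     57  Omar     79       316
5     65   Kai     94       376
6     80   Kai     90       360
7     67  Omar     95       380
8     48  Omar     71       284
group by rep, sum of price_x4:
rep
Kai     1328
Omar    1264
Name: price_x4, dtype: int64
reset_index():
    rep  price_x4
0   Kai      1328
1  Omar      1264
sort by price_x4:
    rep  price_x4
1  Omar      1264
0   Kai      1328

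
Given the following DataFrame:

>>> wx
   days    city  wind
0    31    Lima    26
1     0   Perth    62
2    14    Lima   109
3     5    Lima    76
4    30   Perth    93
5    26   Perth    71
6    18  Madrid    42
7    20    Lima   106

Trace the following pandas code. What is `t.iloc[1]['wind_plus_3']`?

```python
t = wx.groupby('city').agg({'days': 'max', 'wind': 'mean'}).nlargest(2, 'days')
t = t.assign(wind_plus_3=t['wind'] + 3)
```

group by city: max(days), mean(wind):
        days       wind
city                   
Lima      31  79.250000
Madrid    18  42.000000
Perth     30  75.333333
take 2 rows with largest days:
       days       wind
city                  
Lima     31  79.250000
Perth    30  75.333333
add column wind_plus_3 = t['wind'] + 3:
       days       wind  wind_plus_3
city                               
Lima     31  79.250000    82.250000
Perth    30  75.333333    78.333333
So iloc[1]['wind_plus_3'] = 78.3333333333.

78.3333333333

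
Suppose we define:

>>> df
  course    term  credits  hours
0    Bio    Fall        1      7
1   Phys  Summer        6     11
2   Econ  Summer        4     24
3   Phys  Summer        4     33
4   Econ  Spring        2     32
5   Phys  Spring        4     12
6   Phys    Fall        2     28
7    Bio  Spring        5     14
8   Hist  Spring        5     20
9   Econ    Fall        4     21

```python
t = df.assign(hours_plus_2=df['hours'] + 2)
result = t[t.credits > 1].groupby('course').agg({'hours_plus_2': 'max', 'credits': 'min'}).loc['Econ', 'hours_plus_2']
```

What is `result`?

34

add column hours_plus_2 = df['hours'] + 2:
  course    term  credits  hours  hours_plus_2
0    Bio    Fall        1      7             9
1   Phys  Summer        6     11            13
2   Econ  Summer        4     24            26
3   Phys  Summer        4     33            35
4   Econ  Spring        2     32            34
5   Phys  Spring        4     12            14
6   Phys    Fall        2     28            30
7    Bio  Spring        5     14            16
8   Hist  Spring        5     20            22
9   Econ    Fall        4     21            23
filter rows where credits > 1:
  course    term  credits  hours  hours_plus_2
1   Phys  Summer        6     11            13
2   Econ  Summer        4     24            26
3   Phys  Summer        4     33            35
4   Econ  Spring        2     32            34
5   Phys  Spring        4     12            14
6   Phys    Fall        2     28            30
7    Bio  Spring        5     14            16
8   Hist  Spring        5     20            22
9   Econ    Fall        4     21            23
group by course: max(hours_plus_2), min(credits):
        hours_plus_2  credits
course                       
Bio               16        5
Econ              34        2
Hist              22        5
Phys              35        2
Hence 34.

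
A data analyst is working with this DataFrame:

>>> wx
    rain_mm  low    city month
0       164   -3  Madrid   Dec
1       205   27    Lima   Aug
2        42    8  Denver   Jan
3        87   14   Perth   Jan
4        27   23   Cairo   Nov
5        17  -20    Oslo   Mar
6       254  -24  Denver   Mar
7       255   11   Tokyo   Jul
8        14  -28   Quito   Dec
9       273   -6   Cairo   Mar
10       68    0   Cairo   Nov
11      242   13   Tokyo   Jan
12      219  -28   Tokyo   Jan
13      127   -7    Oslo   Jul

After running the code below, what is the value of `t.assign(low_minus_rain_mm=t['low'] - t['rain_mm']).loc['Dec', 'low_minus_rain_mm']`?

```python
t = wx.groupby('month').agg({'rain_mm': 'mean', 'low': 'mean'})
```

-104.5

group by month: mean(rain_mm), mean(low):
          rain_mm        low
month                       
Aug    205.000000  27.000000
Dec     89.000000 -15.500000
Jan    147.500000   1.750000
Jul    191.000000   2.000000
Mar    181.333333 -16.666667
Nov     47.500000  11.500000
add column low_minus_rain_mm = t['low'] - t['rain_mm']:
          rain_mm        low  low_minus_rain_mm
month                                          
Aug    205.000000  27.000000            -178.00
Dec     89.000000 -15.500000            -104.50
Jan    147.500000   1.750000            -145.75
Jul    191.000000   2.000000            -189.00
Mar    181.333333 -16.666667            -198.00
Nov     47.500000  11.500000             -36.00
The value at row 'Dec', column 'low_minus_rain_mm' is -104.5.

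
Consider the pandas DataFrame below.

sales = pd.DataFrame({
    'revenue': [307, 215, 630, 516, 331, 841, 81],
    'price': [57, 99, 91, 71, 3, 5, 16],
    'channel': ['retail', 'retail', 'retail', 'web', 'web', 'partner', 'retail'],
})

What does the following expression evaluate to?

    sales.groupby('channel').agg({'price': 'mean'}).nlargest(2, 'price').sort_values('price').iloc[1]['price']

group by channel, mean of price:
         price
channel       
partner   5.00
retail   65.75
web      37.00
take 2 rows with largest price:
         price
channel       
retail   65.75
web      37.00
sort by price:
         price
channel       
web      37.00
retail   65.75
Reading off the value at position 1, column 'price', we get 65.75.

65.75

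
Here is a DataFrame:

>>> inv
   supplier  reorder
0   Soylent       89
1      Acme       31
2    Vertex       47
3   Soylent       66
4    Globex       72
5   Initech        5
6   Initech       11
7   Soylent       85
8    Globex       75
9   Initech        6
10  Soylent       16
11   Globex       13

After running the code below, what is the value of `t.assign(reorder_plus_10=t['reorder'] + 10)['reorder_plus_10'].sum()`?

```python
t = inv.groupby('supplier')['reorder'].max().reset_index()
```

group by supplier, max of reorder:
supplier
Acme       31
Globex     75
Initech    11
Soylent    89
Vertex     47
Name: reorder, dtype: int64
reset_index():
  supplier  reorder
0     Acme       31
1   Globex       75
2  Initech       11
3  Soylent       89
4   Vertex       47
add column reorder_plus_10 = t['reorder'] + 10:
  supplier  reorder  reorder_plus_10
0     Acme       31               41
1   Globex       75               85
2  Initech       11               21
3  Soylent       89               99
4   Vertex       47               57

303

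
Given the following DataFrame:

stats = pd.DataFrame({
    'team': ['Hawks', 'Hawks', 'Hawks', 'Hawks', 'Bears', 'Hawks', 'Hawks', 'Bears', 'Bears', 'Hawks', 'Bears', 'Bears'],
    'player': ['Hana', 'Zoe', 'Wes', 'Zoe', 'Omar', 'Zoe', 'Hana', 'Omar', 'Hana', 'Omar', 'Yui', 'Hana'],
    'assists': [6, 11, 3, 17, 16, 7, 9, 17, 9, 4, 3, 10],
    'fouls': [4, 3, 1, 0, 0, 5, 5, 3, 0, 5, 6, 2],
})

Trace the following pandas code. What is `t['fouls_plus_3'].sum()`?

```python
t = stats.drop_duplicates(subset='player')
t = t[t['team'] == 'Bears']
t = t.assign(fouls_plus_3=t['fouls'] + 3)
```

12

drop duplicate player (keep=first):
     team player  assists  fouls
0   Hawks   Hana        6      4
1   Hawks    Zoe       11      3
2   Hawks    Wes        3      1
4   Bears   Omar       16      0
10  Bears    Yui        3      6
filter rows where team == 'Bears':
     team player  assists  fouls
4   Bears   Omar       16      0
10  Bears    Yui        3      6
add column fouls_plus_3 = t['fouls'] + 3:
     team player  assists  fouls  fouls_plus_3
4   Bears   Omar       16      0             3
10  Bears    Yui        3      6             9
Hence 12.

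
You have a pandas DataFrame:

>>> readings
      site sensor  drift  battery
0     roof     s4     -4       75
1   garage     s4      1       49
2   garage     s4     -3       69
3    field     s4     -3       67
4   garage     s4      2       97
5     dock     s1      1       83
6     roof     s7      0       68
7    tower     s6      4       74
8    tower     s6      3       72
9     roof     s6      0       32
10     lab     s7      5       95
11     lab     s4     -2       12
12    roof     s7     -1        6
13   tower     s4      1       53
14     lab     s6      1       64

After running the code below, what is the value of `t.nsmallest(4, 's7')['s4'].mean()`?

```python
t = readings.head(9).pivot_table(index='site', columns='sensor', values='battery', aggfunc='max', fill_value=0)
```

take first 9 rows:
     site sensor  drift  battery
0    roof     s4     -4       75
1  garage     s4      1       49
2  garage     s4     -3       69
3   field     s4     -3       67
4  garage     s4      2       97
5    dock     s1      1       83
6    roof     s7      0       68
7   tower     s6      4       74
8   tower     s6      3       72
pivot: rows=site, cols=sensor, max(battery):
sensor  s1  s4  s6  s7
site                  
dock    83   0   0   0
field    0  67   0   0
garage   0  97   0   0
roof     0  75   0  68
tower    0   0  74   0
take 4 rows with smallest s7:
sensor  s1  s4  s6  s7
site                  
dock    83   0   0   0
field    0  67   0   0
garage   0  97   0   0
tower    0   0  74   0

41.0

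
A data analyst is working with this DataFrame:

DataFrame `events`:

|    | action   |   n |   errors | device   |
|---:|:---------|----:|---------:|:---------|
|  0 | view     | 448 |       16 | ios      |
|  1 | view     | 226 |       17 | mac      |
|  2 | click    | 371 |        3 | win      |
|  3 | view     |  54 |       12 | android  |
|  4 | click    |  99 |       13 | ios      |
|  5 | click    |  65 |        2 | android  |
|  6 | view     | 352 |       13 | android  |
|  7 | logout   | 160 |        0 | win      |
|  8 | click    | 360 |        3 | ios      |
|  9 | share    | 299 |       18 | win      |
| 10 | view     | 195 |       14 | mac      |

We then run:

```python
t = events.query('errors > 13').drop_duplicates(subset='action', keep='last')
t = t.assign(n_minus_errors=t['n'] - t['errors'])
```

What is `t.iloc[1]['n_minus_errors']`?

filter rows where errors > 13:
   action    n  errors device
0    view  448      16    ios
1    view  226      17    mac
9   share  299      18    win
10   view  195      14    mac
drop duplicate action (keep=last):
   action    n  errors device
9   share  299      18    win
10   view  195      14    mac
add column n_minus_errors = t['n'] - t['errors']:
   action    n  errors device  n_minus_errors
9   share  299      18    win             281
10   view  195      14    mac             181
So iloc[1]['n_minus_errors'] = 181.

181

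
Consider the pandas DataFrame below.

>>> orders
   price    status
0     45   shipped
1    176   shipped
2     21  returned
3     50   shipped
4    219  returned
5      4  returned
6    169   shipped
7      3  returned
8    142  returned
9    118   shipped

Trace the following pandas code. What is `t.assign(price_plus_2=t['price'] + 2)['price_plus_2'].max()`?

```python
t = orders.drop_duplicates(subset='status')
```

drop duplicate status (keep=first):
   price    status
0     45   shipped
2     21  returned
add column price_plus_2 = t['price'] + 2:
   price    status  price_plus_2
0     45   shipped            47
2     21  returned            23
Then the max of column 'price_plus_2': 47

47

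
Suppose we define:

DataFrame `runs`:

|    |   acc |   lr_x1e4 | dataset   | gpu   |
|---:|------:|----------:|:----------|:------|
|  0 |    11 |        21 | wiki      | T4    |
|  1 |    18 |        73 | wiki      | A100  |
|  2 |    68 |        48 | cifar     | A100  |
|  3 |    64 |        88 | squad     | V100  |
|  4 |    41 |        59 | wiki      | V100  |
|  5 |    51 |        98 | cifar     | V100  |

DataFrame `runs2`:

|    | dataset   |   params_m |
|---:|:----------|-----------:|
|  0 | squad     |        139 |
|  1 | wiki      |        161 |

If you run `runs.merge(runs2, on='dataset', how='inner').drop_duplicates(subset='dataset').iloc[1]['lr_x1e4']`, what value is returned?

88

merge on 'dataset' (how='inner') → 4 rows:
   acc  lr_x1e4 dataset   gpu  params_m
0   11       21    wiki    T4       161
1   18       73    wiki  A100       161
2   64       88   squad  V100       139
3   41       59    wiki  V100       161
drop duplicate dataset (keep=first):
   acc  lr_x1e4 dataset   gpu  params_m
0   11       21    wiki    T4       161
2   64       88   squad  V100       139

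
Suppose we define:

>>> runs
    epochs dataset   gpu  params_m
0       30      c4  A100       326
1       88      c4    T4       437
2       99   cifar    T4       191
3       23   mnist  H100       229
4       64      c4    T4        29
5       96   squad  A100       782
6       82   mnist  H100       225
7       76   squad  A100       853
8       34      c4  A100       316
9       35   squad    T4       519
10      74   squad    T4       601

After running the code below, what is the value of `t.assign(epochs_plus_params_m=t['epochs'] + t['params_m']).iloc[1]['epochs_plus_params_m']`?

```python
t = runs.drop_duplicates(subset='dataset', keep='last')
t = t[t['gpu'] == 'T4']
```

drop duplicate dataset (keep=last):
    epochs dataset   gpu  params_m
2       99   cifar    T4       191
6       82   mnist  H100       225
8       34      c4  A100       316
10      74   squad    T4       601
filter rows where gpu == 'T4':
    epochs dataset gpu  params_m
2       99   cifar  T4       191
10      74   squad  T4       601
add column epochs_plus_params_m = t['epochs'] + t['params_m']:
    epochs dataset gpu  params_m  epochs_plus_params_m
2       99   cifar  T4       191                   290
10      74   squad  T4       601                   675
So iloc[1]['epochs_plus_params_m'] = 675.

675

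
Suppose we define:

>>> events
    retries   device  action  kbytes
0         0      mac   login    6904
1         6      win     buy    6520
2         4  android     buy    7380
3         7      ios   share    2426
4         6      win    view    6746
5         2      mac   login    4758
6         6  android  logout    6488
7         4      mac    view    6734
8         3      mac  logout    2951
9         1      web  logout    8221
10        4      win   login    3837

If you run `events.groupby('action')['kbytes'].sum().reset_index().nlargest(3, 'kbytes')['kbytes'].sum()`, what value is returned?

group by action, sum of kbytes:
action
buy       13900
login     15499
logout    17660
share      2426
view      13480
Name: kbytes, dtype: int64
reset_index():
   action  kbytes
0     buy   13900
1   login   15499
2  logout   17660
3   share    2426
4    view   13480
take 3 rows with largest kbytes:
   action  kbytes
2  logout   17660
1   login   15499
0     buy   13900
So sum() = 47059.

47059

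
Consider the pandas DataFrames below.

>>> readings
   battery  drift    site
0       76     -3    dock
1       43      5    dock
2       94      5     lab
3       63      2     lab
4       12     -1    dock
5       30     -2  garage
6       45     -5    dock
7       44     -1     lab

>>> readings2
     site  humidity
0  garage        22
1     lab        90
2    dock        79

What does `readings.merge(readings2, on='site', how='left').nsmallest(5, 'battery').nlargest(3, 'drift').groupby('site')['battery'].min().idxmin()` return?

dock

merge on 'site' (how='left') → 8 rows:
   battery  drift    site  humidity
0       76     -3    dock        79
1       43      5    dock        79
2       94      5     lab        90
3       63      2     lab        90
4       12     -1    dock        79
5       30     -2  garage        22
6       45     -5    dock        79
7       44     -1     lab        90
take 5 rows with smallest battery:
   battery  drift    site  humidity
4       12     -1    dock        79
5       30     -2  garage        22
1       43      5    dock        79
7       44     -1     lab        90
6       45     -5    dock        79
take 3 rows with largest drift:
   battery  drift  site  humidity
1       43      5  dock        79
4       12     -1  dock        79
7       44     -1   lab        90
group by site, min of battery:
site
dock    12
lab     44
Name: battery, dtype: int64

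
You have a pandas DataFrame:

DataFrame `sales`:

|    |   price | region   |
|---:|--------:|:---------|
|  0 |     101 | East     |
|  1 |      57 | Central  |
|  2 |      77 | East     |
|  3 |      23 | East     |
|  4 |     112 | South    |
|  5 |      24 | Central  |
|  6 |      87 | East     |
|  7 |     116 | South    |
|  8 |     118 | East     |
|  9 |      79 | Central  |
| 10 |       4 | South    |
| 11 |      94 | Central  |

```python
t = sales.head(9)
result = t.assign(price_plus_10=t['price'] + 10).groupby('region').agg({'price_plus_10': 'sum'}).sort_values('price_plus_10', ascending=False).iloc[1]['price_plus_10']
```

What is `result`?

248

take first 9 rows:
   price   region
0    101     East
1     57  Central
2     77     East
3     23     East
4    112    South
5     24  Central
6     87     East
7    116    South
8    118     East
add column price_plus_10 = t['price'] + 10:
   price   region  price_plus_10
0    101     East            111
1     57  Central             67
2     77     East             87
3     23     East             33
4    112    South            122
5     24  Central             34
6     87     East             97
7    116    South            126
8    118     East            128
group by region, sum of price_plus_10:
         price_plus_10
region                
Central            101
East               456
South              248
sort by price_plus_10 descending:
         price_plus_10
region                
East               456
South              248
Central            101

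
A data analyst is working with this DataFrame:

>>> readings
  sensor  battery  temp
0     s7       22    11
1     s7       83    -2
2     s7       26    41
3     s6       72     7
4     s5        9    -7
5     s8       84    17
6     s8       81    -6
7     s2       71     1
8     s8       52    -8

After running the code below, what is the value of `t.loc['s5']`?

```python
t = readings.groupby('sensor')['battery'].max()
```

group by sensor, max of battery:
sensor
s2    71
s5     9
s6    72
s7    83
s8    84
Name: battery, dtype: int64
Hence 9.

9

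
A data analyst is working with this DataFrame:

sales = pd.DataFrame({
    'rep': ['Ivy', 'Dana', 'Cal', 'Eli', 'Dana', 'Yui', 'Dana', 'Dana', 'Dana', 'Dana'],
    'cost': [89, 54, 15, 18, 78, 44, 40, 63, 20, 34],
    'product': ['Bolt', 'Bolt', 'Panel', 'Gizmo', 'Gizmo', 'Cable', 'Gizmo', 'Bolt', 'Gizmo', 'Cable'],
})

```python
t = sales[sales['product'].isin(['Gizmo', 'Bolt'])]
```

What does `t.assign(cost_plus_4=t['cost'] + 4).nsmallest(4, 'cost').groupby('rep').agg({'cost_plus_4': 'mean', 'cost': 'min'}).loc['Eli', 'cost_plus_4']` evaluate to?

22.0

filter rows where product in ['Gizmo', 'Bolt']:
    rep  cost product
0   Ivy    89    Bolt
1  Dana    54    Bolt
3   Eli    18   Gizmo
4  Dana    78   Gizmo
6  Dana    40   Gizmo
7  Dana    63    Bolt
8  Dana    20   Gizmo
add column cost_plus_4 = t['cost'] + 4:
    rep  cost product  cost_plus_4
0   Ivy    89    Bolt           93
1  Dana    54    Bolt           58
3   Eli    18   Gizmo           22
4  Dana    78   Gizmo           82
6  Dana    40   Gizmo           44
7  Dana    63    Bolt           67
8  Dana    20   Gizmo           24
take 4 rows with smallest cost:
    rep  cost product  cost_plus_4
3   Eli    18   Gizmo           22
8  Dana    20   Gizmo           24
6  Dana    40   Gizmo           44
1  Dana    54    Bolt           58
group by rep: mean(cost_plus_4), min(cost):
      cost_plus_4  cost
rep                    
Dana         42.0    20
Eli          22.0    18
The value at row 'Eli', column 'cost_plus_4' is 22.0.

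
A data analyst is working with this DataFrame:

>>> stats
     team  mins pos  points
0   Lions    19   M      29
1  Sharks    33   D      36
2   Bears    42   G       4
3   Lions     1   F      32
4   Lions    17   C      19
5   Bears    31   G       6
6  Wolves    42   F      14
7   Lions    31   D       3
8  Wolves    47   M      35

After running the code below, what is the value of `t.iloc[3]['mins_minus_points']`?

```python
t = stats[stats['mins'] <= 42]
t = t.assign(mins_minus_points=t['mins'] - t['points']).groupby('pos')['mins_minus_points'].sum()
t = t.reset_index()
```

63

filter rows where mins <= 42:
     team  mins pos  points
0   Lions    19   M      29
1  Sharks    33   D      36
2   Bears    42   G       4
3   Lions     1   F      32
4   Lions    17   C      19
5   Bears    31   G       6
6  Wolves    42   F      14
7   Lions    31   D       3
add column mins_minus_points = t['mins'] - t['points']:
     team  mins pos  points  mins_minus_points
0   Lions    19   M      29                -10
1  Sharks    33   D      36                 -3
2   Bears    42   G       4                 38
3   Lions     1   F      32                -31
4   Lions    17   C      19                 -2
5   Bears    31   G       6                 25
6  Wolves    42   F      14                 28
7   Lions    31   D       3                 28
group by pos, sum of mins_minus_points:
pos
C    -2
D    25
F    -3
G    63
M   -10
Name: mins_minus_points, dtype: int64
reset_index():
  pos  mins_minus_points
0   C                 -2
1   D                 25
2   F                 -3
3   G                 63
4   M                -10
Taking the value at position 3, column 'mins_minus_points' gives 63.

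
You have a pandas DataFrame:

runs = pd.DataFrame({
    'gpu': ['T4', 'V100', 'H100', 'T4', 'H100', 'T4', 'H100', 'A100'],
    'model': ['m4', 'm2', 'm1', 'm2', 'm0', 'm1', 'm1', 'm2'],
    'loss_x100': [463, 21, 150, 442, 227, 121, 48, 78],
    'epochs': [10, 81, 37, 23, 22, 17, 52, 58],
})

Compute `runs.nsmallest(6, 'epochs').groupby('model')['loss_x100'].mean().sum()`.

take 6 rows with smallest epochs:
    gpu model  loss_x100  epochs
0    T4    m4        463      10
5    T4    m1        121      17
4  H100    m0        227      22
3    T4    m2        442      23
2  H100    m1        150      37
6  H100    m1         48      52
group by model, mean of loss_x100:
model
m0    227.000000
m1    106.333333
m2    442.000000
m4    463.000000
Name: loss_x100, dtype: float64

1238.33333333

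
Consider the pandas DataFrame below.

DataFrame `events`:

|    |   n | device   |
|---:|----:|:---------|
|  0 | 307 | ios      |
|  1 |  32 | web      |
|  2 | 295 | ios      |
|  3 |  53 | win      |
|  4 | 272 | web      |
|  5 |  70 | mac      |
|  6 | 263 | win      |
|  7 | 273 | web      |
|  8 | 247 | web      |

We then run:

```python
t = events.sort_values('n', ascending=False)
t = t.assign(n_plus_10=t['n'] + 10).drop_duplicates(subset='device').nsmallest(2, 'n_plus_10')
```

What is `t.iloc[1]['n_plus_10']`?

273

sort by n descending:
     n device
0  307    ios
2  295    ios
7  273    web
4  272    web
6  263    win
8  247    web
5   70    mac
3   53    win
1   32    web
add column n_plus_10 = t['n'] + 10:
     n device  n_plus_10
0  307    ios        317
2  295    ios        305
7  273    web        283
4  272    web        282
6  263    win        273
8  247    web        257
5   70    mac         80
3   53    win         63
1   32    web         42
drop duplicate device (keep=first):
     n device  n_plus_10
0  307    ios        317
7  273    web        283
6  263    win        273
5   70    mac         80
take 2 rows with smallest n_plus_10:
     n device  n_plus_10
5   70    mac         80
6  263    win        273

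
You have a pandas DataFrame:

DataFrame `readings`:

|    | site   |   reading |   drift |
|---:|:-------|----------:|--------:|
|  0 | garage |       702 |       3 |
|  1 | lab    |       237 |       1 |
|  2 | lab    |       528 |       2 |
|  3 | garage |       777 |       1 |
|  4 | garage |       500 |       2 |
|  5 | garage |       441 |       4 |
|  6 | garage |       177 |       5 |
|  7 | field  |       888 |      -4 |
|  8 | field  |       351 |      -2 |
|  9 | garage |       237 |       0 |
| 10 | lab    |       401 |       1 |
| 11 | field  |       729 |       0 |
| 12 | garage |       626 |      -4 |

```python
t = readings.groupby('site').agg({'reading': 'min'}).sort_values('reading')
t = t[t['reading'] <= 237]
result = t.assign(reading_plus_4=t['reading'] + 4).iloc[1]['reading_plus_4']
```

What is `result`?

group by site, min of reading:
        reading
site           
field       351
garage      177
lab         237
sort by reading:
        reading
site           
garage      177
lab         237
field       351
filter rows where reading <= 237:
        reading
site           
garage      177
lab         237
add column reading_plus_4 = t['reading'] + 4:
        reading  reading_plus_4
site                           
garage      177             181
lab         237             241
Hence 241.

241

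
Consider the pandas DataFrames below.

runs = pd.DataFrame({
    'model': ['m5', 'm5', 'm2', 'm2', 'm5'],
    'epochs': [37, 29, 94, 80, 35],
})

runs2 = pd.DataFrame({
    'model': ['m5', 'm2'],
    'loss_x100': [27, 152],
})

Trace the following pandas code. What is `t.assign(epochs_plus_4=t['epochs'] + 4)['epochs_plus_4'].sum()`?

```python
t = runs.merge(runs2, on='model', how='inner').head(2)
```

merge on 'model' (how='inner') → 5 rows:
  model  epochs  loss_x100
0    m5      37         27
1    m5      29         27
2    m2      94        152
3    m2      80        152
4    m5      35         27
take first 2 rows:
  model  epochs  loss_x100
0    m5      37         27
1    m5      29         27
add column epochs_plus_4 = t['epochs'] + 4:
  model  epochs  loss_x100  epochs_plus_4
0    m5      37         27             41
1    m5      29         27             33

74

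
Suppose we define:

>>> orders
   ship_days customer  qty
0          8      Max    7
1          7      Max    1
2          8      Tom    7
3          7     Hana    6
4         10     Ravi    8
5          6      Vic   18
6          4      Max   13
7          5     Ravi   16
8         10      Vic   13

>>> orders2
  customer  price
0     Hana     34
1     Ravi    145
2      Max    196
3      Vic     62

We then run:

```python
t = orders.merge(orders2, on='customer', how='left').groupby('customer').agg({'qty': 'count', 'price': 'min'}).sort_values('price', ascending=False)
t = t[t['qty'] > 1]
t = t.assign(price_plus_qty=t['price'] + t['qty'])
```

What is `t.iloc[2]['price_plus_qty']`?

merge on 'customer' (how='left') → 9 rows:
   ship_days customer  qty  price
0          8      Max    7  196.0
1          7      Max    1  196.0
2          8      Tom    7    NaN
3          7     Hana    6   34.0
4         10     Ravi    8  145.0
5          6      Vic   18   62.0
6          4      Max   13  196.0
7          5     Ravi   16  145.0
8         10      Vic   13   62.0
group by customer: count(qty), min(price):
          qty  price
customer            
Hana        1   34.0
Max         3  196.0
Ravi        2  145.0
Tom         1    NaN
Vic         2   62.0
sort by price descending:
          qty  price
customer            
Max         3  196.0
Ravi        2  145.0
Vic         2   62.0
Hana        1   34.0
Tom         1    NaN
filter rows where qty > 1:
          qty  price
customer            
Max         3  196.0
Ravi        2  145.0
Vic         2   62.0
add column price_plus_qty = t['price'] + t['qty']:
          qty  price  price_plus_qty
customer                            
Max         3  196.0           199.0
Ravi        2  145.0           147.0
Vic         2   62.0            64.0
The value at position 2, column 'price_plus_qty' is 64.0.

64.0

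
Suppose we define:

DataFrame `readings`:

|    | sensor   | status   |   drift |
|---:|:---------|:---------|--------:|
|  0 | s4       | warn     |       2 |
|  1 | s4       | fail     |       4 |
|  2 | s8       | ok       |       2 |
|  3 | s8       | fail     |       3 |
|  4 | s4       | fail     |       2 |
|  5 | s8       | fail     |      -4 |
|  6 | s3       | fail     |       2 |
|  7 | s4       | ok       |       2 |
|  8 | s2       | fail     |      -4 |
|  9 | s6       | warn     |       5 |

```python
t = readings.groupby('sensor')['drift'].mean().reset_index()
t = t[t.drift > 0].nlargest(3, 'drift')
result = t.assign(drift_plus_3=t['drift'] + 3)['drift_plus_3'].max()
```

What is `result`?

8.0

group by sensor, mean of drift:
sensor
s2   -4.000000
s3    2.000000
s4    2.500000
s6    5.000000
s8    0.333333
Name: drift, dtype: float64
reset_index():
  sensor     drift
0     s2 -4.000000
1     s3  2.000000
2     s4  2.500000
3     s6  5.000000
4     s8  0.333333
filter rows where drift > 0:
  sensor     drift
1     s3  2.000000
2     s4  2.500000
3     s6  5.000000
4     s8  0.333333
take 3 rows with largest drift:
  sensor  drift
3     s6    5.0
2     s4    2.5
1     s3    2.0
add column drift_plus_3 = t['drift'] + 3:
  sensor  drift  drift_plus_3
3     s6    5.0           8.0
2     s4    2.5           5.5
1     s3    2.0           5.0
max of column 'drift_plus_3' → 8.0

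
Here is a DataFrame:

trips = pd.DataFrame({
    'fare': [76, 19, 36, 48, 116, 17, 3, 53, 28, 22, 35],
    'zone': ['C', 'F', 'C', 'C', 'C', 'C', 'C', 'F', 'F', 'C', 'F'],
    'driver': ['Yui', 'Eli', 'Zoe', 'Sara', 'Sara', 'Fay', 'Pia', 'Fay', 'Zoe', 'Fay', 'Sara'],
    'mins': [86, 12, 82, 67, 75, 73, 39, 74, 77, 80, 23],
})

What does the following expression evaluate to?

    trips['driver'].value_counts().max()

value_counts of driver:
driver
Sara    3
Fay     3
Zoe     2
Yui     1
Eli     1
Pia     1
Name: count, dtype: int64

3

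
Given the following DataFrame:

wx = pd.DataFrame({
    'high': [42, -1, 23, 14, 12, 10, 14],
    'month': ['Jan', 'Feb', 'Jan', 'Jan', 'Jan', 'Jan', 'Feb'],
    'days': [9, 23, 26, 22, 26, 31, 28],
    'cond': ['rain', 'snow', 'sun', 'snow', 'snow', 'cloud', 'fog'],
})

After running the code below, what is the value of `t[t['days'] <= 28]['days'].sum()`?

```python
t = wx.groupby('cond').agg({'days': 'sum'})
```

63

group by cond, sum of days:
       days
cond       
cloud    31
fog      28
rain      9
snow     71
sun      26
filter rows where days <= 28:
      days
cond      
fog     28
rain     9
sun     26
So sum() = 63.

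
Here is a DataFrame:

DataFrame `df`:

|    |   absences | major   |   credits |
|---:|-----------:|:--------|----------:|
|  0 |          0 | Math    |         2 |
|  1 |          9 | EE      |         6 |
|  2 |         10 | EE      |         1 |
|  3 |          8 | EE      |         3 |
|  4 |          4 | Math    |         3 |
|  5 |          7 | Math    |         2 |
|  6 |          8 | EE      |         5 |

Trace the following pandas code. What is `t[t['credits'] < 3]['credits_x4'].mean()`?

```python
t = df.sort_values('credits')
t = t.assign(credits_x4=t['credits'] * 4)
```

6.66666666667

sort by credits:
   absences major  credits
2        10    EE        1
0         0  Math        2
5         7  Math        2
3         8    EE        3
4         4  Math        3
6         8    EE        5
1         9    EE        6
add column credits_x4 = t['credits'] * 4:
   absences major  credits  credits_x4
2        10    EE        1           4
0         0  Math        2           8
5         7  Math        2           8
3         8    EE        3          12
4         4  Math        3          12
6         8    EE        5          20
1         9    EE        6          24
filter rows where credits < 3:
   absences major  credits  credits_x4
2        10    EE        1           4
0         0  Math        2           8
5         7  Math        2           8
Reading off the mean of column 'credits_x4', we get 6.66666666667.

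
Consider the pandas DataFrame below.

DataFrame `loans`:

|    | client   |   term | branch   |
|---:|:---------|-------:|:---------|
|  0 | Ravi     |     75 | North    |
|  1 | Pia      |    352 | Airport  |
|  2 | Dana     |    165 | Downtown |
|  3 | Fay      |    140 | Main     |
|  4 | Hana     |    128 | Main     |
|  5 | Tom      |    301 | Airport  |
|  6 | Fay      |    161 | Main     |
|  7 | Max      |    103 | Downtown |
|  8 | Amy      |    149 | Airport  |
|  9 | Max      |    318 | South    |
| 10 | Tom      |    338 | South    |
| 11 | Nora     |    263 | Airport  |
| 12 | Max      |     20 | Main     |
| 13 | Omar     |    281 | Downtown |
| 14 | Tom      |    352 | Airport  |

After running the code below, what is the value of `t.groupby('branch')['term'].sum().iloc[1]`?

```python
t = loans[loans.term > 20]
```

filter rows where term > 20:
   client  term    branch
0    Ravi    75     North
1     Pia   352   Airport
2    Dana   165  Downtown
3     Fay   140      Main
4    Hana   128      Main
5     Tom   301   Airport
6     Fay   161      Main
7     Max   103  Downtown
8     Amy   149   Airport
9     Max   318     South
10    Tom   338     South
11   Nora   263   Airport
13   Omar   281  Downtown
14    Tom   352   Airport
group by branch, sum of term:
branch
Airport     1417
Downtown     549
Main         429
North         75
South        656
Name: term, dtype: int64
The value at position 1 is 549.

549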